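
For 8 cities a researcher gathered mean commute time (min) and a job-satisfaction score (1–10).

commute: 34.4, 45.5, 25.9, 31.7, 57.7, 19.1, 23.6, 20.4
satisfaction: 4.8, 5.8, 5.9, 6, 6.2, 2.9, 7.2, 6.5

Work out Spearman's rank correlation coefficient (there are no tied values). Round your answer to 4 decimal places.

Rank commute: 6, 7, 4, 5, 8, 1, 3, 2
Rank satisfaction: 2, 3, 4, 5, 6, 1, 8, 7
d = rank(commute) − rank(satisfaction): 4, 4, 0, 0, 2, 0, -5, -5; Σd² = 86
ρ = 1 − 6Σd² / [n(n²−1)] = 1 − 6×86 / (8×63) = 1 − 516/504 ≈ -0.0238

-0.0238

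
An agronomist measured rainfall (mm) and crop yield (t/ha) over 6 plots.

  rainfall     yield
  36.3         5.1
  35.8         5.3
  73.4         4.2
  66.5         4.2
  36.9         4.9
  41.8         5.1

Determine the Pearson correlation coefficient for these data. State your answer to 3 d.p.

n = 6, Σx = 290.7, Σy = 28.8, Σx² = 15517.99, Σy² = 139.4, Σxy = 1356.44
nΣxy − ΣxΣy = 8138.64 − 8372.16 = -233.52
nΣx² − (Σx)² = 93107.94 − 84506.49 = 8601.45; nΣy² − (Σy)² = 836.4 − 829.44 = 6.96
r = -233.52 / √(8601.45 × 6.96) = -233.52 / 244.6755 ≈ -0.954

-0.954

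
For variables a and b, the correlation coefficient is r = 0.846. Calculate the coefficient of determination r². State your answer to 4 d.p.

r² = (0.846)² = 0.7157

0.7157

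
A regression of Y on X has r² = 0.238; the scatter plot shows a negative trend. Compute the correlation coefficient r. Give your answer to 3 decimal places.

-0.488

|r| = √0.238 = 0.488
The association is negative, so r = −0.488.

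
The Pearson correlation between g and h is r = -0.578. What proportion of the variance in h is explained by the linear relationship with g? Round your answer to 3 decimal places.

r² = (-0.578)² = 0.334

0.334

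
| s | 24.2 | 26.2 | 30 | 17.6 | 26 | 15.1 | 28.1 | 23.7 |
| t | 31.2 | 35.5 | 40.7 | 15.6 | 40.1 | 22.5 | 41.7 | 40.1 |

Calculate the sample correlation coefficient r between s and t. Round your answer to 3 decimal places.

0.881

n = 8, Σs = 190.9, Σt = 267.4, Σs² = 4737.15, Σt² = 9594.7, Σst = 6685.19
nΣst − ΣsΣt = 53481.52 − 51046.66 = 2434.86
nΣs² − (Σs)² = 37897.2 − 36442.81 = 1454.39; nΣt² − (Σt)² = 76757.6 − 71502.76 = 5254.84
r = 2434.86 / √(1454.39 × 5254.84) = 2434.86 / 2764.5229 ≈ 0.881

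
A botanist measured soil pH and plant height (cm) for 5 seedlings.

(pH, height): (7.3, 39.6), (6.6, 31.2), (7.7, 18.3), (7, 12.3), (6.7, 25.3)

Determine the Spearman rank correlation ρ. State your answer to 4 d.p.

Rank pH: 4, 1, 5, 3, 2
Rank height: 5, 4, 2, 1, 3
d = rank(pH) − rank(height): -1, -3, 3, 2, -1; Σd² = 24
ρ = 1 − 6Σd² / [n(n²−1)] = 1 − 6×24 / (5×24) = 1 − 144/120 ≈ -0.2000

-0.2000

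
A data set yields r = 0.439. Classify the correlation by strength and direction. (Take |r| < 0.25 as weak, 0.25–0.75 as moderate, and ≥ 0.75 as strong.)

moderate positive

r = 0.439 > 0 so the relationship is positive.
|r| = 0.439, which falls in the moderate range.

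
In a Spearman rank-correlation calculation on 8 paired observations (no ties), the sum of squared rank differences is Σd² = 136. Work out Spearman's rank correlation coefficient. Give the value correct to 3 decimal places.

-0.619

ρ = 1 − 6Σd² / [n(n²−1)] = 1 − 6×136 / (8×63)
  = 1 − 816/504 = 1 − 1.6190 ≈ -0.619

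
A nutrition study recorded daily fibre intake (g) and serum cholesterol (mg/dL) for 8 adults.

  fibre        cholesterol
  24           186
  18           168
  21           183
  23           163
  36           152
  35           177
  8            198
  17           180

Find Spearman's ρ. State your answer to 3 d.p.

Rank fibre: 6, 3, 4, 5, 8, 7, 1, 2
Rank cholesterol: 7, 3, 6, 2, 1, 4, 8, 5
d = rank(fibre) − rank(cholesterol): -1, 0, -2, 3, 7, 3, -7, -3; Σd² = 130
ρ = 1 − 6Σd² / [n(n²−1)] = 1 − 6×130 / (8×63) = 1 − 780/504 ≈ -0.548

-0.548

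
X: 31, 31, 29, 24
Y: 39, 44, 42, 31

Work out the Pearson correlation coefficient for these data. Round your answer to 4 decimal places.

0.8826

n = 4, ΣX = 115, ΣY = 156, ΣX² = 3339, ΣY² = 6182, ΣXY = 4535
nΣXY − ΣXΣY = 18140 − 17940 = 200
nΣX² − (ΣX)² = 13356 − 13225 = 131; nΣY² − (ΣY)² = 24728 − 24336 = 392
r = 200 / √(131 × 392) = 200 / 226.6098 ≈ 0.8826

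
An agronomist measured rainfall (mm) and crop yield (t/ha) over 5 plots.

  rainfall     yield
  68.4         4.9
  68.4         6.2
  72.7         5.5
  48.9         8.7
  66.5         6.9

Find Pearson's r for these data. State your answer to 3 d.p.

-0.899

n = 5, Σx = 324.9, Σy = 32.2, Σx² = 21455.87, Σy² = 216, Σxy = 2043.37
nΣxy − ΣxΣy = 10216.85 − 10461.78 = -244.93
nΣx² − (Σx)² = 107279.35 − 105560.01 = 1719.34; nΣy² − (Σy)² = 1080 − 1036.84 = 43.16
r = -244.93 / √(1719.34 × 43.16) = -244.93 / 272.4091 ≈ -0.899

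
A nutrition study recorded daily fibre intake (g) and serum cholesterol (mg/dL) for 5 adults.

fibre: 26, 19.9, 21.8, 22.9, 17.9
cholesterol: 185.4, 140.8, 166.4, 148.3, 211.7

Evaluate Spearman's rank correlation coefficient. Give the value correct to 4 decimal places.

Rank fibre: 5, 2, 3, 4, 1
Rank cholesterol: 4, 1, 3, 2, 5
d = rank(fibre) − rank(cholesterol): 1, 1, 0, 2, -4; Σd² = 22
ρ = 1 − 6Σd² / [n(n²−1)] = 1 − 6×22 / (5×24) = 1 − 132/120 ≈ -0.1000

-0.1000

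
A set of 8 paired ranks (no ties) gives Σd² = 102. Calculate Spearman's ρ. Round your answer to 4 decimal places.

ρ = 1 − 6Σd² / [n(n²−1)] = 1 − 6×102 / (8×63)
  = 1 − 612/504 = 1 − 1.21429 ≈ -0.2143

-0.2143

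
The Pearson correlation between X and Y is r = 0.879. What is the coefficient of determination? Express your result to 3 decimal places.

r² = (0.879)² = 0.773

0.773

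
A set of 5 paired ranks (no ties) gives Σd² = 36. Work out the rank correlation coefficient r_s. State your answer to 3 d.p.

-0.800

ρ = 1 − 6Σd² / [n(n²−1)] = 1 − 6×36 / (5×24)
  = 1 − 216/120 = 1 − 1.8000 ≈ -0.800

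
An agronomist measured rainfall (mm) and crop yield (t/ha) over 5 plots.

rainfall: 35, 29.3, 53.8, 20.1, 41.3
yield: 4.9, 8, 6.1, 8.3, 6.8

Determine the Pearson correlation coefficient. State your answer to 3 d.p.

n = 5, Σx = 179.5, Σy = 34.1, Σx² = 7087.63, Σy² = 240.35, Σxy = 1181.75
nΣxy − ΣxΣy = 5908.75 − 6120.95 = -212.2
nΣx² − (Σx)² = 35438.15 − 32220.25 = 3217.9; nΣy² − (Σy)² = 1201.75 − 1162.81 = 38.94
r = -212.2 / √(3217.9 × 38.94) = -212.2 / 353.9845 ≈ -0.599

-0.599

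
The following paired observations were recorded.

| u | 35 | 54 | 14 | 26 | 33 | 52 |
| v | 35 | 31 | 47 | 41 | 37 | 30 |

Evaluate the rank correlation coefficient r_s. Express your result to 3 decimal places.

-0.943

Rank u: 4, 6, 1, 2, 3, 5
Rank v: 3, 2, 6, 5, 4, 1
d = rank(u) − rank(v): 1, 4, -5, -3, -1, 4; Σd² = 68
ρ = 1 − 6Σd² / [n(n²−1)] = 1 − 6×68 / (6×35) = 1 − 408/210 ≈ -0.943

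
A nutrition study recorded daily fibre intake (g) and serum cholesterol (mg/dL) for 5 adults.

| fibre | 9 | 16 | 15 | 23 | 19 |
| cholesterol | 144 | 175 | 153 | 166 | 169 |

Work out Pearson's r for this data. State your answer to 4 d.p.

n = 5, Σx = 82, Σy = 807, Σx² = 1452, Σy² = 130887, Σxy = 13420
nΣxy − ΣxΣy = 67100 − 66174 = 926
nΣx² − (Σx)² = 7260 − 6724 = 536; nΣy² − (Σy)² = 654435 − 651249 = 3186
r = 926 / √(536 × 3186) = 926 / 1306.7884 ≈ 0.7086

0.7086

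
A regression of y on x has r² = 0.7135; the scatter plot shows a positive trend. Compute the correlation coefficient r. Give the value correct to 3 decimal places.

|r| = √0.7135 = 0.845
The association is positive, so r = 0.845.

0.845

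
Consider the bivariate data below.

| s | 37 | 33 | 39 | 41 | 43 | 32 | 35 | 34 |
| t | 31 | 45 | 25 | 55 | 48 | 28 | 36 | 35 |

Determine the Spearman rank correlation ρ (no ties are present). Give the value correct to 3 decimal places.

0.405

Rank s: 5, 2, 6, 7, 8, 1, 4, 3
Rank t: 3, 6, 1, 8, 7, 2, 5, 4
d = rank(s) − rank(t): 2, -4, 5, -1, 1, -1, -1, -1; Σd² = 50
ρ = 1 − 6Σd² / [n(n²−1)] = 1 − 6×50 / (8×63) = 1 − 300/504 ≈ 0.405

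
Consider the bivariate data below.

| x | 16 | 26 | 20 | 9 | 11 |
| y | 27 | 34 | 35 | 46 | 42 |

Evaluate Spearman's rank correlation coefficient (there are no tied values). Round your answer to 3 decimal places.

-0.700

Rank x: 3, 5, 4, 1, 2
Rank y: 1, 2, 3, 5, 4
d = rank(x) − rank(y): 2, 3, 1, -4, -2; Σd² = 34
ρ = 1 − 6Σd² / [n(n²−1)] = 1 − 6×34 / (5×24) = 1 − 204/120 ≈ -0.700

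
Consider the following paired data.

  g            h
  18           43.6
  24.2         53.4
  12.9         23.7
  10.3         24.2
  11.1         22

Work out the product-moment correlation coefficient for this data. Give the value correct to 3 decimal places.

0.975

n = 5, Σg = 76.5, Σh = 166.9, Σg² = 1305.35, Σh² = 6383.85, Σgh = 2876.27
nΣgh − ΣgΣh = 14381.35 − 12767.85 = 1613.5
nΣg² − (Σg)² = 6526.75 − 5852.25 = 674.5; nΣh² − (Σh)² = 31919.25 − 27855.61 = 4063.64
r = 1613.5 / √(674.5 × 4063.64) = 1613.5 / 1655.5740 ≈ 0.975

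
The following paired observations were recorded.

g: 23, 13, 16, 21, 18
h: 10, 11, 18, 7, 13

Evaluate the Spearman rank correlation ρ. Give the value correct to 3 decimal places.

Rank g: 5, 1, 2, 4, 3
Rank h: 2, 3, 5, 1, 4
d = rank(g) − rank(h): 3, -2, -3, 3, -1; Σd² = 32
ρ = 1 − 6Σd² / [n(n²−1)] = 1 − 6×32 / (5×24) = 1 − 192/120 ≈ -0.600

-0.600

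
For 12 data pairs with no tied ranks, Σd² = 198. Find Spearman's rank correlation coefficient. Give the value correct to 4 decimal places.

0.3077

ρ = 1 − 6Σd² / [n(n²−1)] = 1 − 6×198 / (12×143)
  = 1 − 1188/1716 = 1 − 0.69231 ≈ 0.3077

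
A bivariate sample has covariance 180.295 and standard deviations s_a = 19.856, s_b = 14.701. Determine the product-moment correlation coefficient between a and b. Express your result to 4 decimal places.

r = Cov(a,b) / (s_a · s_b) = 180.295 / (19.856 × 14.701)
  = 180.295 / 291.9031 ≈ 0.6177

0.6177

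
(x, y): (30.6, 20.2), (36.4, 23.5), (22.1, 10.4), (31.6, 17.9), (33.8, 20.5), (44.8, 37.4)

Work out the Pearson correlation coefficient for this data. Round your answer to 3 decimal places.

n = 6, Σx = 199.3, Σy = 129.9, Σx² = 6897.77, Σy² = 3207.87, Σxy = 4637.42
nΣxy − ΣxΣy = 27824.52 − 25889.07 = 1935.45
nΣx² − (Σx)² = 41386.62 − 39720.49 = 1666.13; nΣy² − (Σy)² = 19247.22 − 16874.01 = 2373.21
r = 1935.45 / √(1666.13 × 2373.21) = 1935.45 / 1988.4860 ≈ 0.973

0.973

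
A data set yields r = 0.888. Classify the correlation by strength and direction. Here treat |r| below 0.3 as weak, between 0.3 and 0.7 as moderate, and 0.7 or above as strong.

strong positive

r = 0.888 > 0 so the relationship is positive.
|r| = 0.888, which falls in the strong range.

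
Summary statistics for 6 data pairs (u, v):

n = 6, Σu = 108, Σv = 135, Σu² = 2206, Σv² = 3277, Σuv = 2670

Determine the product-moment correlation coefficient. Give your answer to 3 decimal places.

r = (nΣuv − ΣuΣv) / √[(nΣu² − (Σu)²)(nΣv² − (Σv)²)]
Numerator: 6×2670 − 108×135 = 1440
Denominator: √[(13236 − 11664)(19662 − 18225)] = √[1572 × 1437] = 1502.9850
r = 1440 / 1502.9850 ≈ 0.958

0.958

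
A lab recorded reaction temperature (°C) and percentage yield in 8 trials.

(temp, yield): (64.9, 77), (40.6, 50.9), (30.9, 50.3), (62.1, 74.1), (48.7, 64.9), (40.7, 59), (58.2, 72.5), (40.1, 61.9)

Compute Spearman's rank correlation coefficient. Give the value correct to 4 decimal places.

0.9286

Rank temp: 8, 3, 1, 7, 5, 4, 6, 2
Rank yield: 8, 2, 1, 7, 5, 3, 6, 4
d = rank(temp) − rank(yield): 0, 1, 0, 0, 0, 1, 0, -2; Σd² = 6
ρ = 1 − 6Σd² / [n(n²−1)] = 1 − 6×6 / (8×63) = 1 − 36/504 ≈ 0.9286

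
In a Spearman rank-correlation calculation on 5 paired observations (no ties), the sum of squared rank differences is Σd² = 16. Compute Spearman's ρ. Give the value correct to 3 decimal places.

ρ = 1 − 6Σd² / [n(n²−1)] = 1 − 6×16 / (5×24)
  = 1 − 96/120 = 1 − 0.8000 ≈ 0.200

0.200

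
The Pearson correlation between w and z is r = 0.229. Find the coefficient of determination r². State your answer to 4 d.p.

r² = (0.229)² = 0.0524

0.0524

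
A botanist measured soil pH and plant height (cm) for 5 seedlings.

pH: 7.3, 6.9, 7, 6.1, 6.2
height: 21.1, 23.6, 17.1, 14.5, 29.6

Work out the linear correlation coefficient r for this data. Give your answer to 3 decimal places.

-0.080

n = 5, Σx = 33.5, Σy = 105.9, Σx² = 225.55, Σy² = 2380.99, Σxy = 708.54
nΣxy − ΣxΣy = 3542.7 − 3547.65 = -4.95
nΣx² − (Σx)² = 1127.75 − 1122.25 = 5.5; nΣy² − (Σy)² = 11904.95 − 11214.81 = 690.14
r = -4.95 / √(5.5 × 690.14) = -4.95 / 61.6098 ≈ -0.080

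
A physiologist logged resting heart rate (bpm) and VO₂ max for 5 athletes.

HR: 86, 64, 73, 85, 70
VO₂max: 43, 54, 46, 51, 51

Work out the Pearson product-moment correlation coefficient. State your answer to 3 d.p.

n = 5, Σx = 378, Σy = 245, Σx² = 28946, Σy² = 12083, Σxy = 18417
nΣxy − ΣxΣy = 92085 − 92610 = -525
nΣx² − (Σx)² = 144730 − 142884 = 1846; nΣy² − (Σy)² = 60415 − 60025 = 390
r = -525 / √(1846 × 390) = -525 / 848.4928 ≈ -0.619

-0.619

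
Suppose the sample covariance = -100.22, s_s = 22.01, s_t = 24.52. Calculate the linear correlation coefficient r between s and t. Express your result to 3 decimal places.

-0.186

r = Cov(s,t) / (s_s · s_t) = -100.22 / (22.01 × 24.52)
  = -100.22 / 539.6852 ≈ -0.186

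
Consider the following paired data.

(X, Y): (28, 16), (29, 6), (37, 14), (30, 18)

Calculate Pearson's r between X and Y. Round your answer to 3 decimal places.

n = 4, ΣX = 124, ΣY = 54, ΣX² = 3894, ΣY² = 812, ΣXY = 1680
nΣXY − ΣXΣY = 6720 − 6696 = 24
nΣX² − (ΣX)² = 15576 − 15376 = 200; nΣY² − (ΣY)² = 3248 − 2916 = 332
r = 24 / √(200 × 332) = 24 / 257.6820 ≈ 0.093

0.093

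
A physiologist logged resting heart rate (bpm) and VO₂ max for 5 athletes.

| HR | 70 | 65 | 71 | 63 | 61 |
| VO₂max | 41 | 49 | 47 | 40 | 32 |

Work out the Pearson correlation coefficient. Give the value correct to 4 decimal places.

0.6005

n = 5, Σx = 330, Σy = 209, Σx² = 21856, Σy² = 8915, Σxy = 13864
nΣxy − ΣxΣy = 69320 − 68970 = 350
nΣx² − (Σx)² = 109280 − 108900 = 380; nΣy² − (Σy)² = 44575 − 43681 = 894
r = 350 / √(380 × 894) = 350 / 582.8550 ≈ 0.6005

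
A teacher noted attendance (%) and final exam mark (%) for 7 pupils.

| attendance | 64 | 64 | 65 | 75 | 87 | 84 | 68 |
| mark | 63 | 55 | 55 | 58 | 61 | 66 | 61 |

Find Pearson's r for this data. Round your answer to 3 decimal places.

0.536

n = 7, Σx = 507, Σy = 419, Σx² = 37291, Σy² = 25181, Σxy = 30476
nΣxy − ΣxΣy = 213332 − 212433 = 899
nΣx² − (Σx)² = 261037 − 257049 = 3988; nΣy² − (Σy)² = 176267 − 175561 = 706
r = 899 / √(3988 × 706) = 899 / 1677.9535 ≈ 0.536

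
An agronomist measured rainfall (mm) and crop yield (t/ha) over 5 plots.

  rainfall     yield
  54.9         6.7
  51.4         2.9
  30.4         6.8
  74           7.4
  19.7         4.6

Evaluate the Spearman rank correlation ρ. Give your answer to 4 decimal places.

0.5000

Rank rainfall: 4, 3, 2, 5, 1
Rank yield: 3, 1, 4, 5, 2
d = rank(rainfall) − rank(yield): 1, 2, -2, 0, -1; Σd² = 10
ρ = 1 − 6Σd² / [n(n²−1)] = 1 − 6×10 / (5×24) = 1 − 60/120 ≈ 0.5000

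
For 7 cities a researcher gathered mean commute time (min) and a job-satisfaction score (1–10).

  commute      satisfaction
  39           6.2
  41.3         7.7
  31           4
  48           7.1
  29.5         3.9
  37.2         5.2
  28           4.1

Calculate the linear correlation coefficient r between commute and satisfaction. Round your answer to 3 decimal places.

n = 7, Σx = 254, Σy = 38.2, Σx² = 9529.78, Σy² = 223.2, Σxy = 1447.9
nΣxy − ΣxΣy = 10135.3 − 9702.8 = 432.5
nΣx² − (Σx)² = 66708.46 − 64516 = 2192.46; nΣy² − (Σy)² = 1562.4 − 1459.24 = 103.16
r = 432.5 / √(2192.46 × 103.16) = 432.5 / 475.5777 ≈ 0.909

0.909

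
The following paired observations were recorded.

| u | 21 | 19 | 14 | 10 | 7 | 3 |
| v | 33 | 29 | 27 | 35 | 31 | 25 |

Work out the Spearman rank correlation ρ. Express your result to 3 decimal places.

0.371

Rank u: 6, 5, 4, 3, 2, 1
Rank v: 5, 3, 2, 6, 4, 1
d = rank(u) − rank(v): 1, 2, 2, -3, -2, 0; Σd² = 22
ρ = 1 − 6Σd² / [n(n²−1)] = 1 − 6×22 / (6×35) = 1 − 132/210 ≈ 0.371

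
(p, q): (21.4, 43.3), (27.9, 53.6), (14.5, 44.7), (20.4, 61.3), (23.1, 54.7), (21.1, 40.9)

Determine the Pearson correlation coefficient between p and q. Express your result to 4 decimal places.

0.3437

n = 6, Σp = 128.4, Σq = 298.5, Σp² = 2841.6, Σq² = 15168.53, Σpq = 6447.29
nΣpq − ΣpΣq = 38683.74 − 38327.4 = 356.34
nΣp² − (Σp)² = 17049.6 − 16486.56 = 563.04; nΣq² − (Σq)² = 91011.18 − 89102.25 = 1908.93
r = 356.34 / √(563.04 × 1908.93) = 356.34 / 1036.7275 ≈ 0.3437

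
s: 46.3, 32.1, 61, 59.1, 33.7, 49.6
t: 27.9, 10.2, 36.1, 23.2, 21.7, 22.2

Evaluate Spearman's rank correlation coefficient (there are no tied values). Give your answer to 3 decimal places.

0.829

Rank s: 3, 1, 6, 5, 2, 4
Rank t: 5, 1, 6, 4, 2, 3
d = rank(s) − rank(t): -2, 0, 0, 1, 0, 1; Σd² = 6
ρ = 1 − 6Σd² / [n(n²−1)] = 1 − 6×6 / (6×35) = 1 − 36/210 ≈ 0.829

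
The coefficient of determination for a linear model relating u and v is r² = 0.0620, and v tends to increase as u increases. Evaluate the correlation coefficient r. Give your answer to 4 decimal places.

|r| = √0.0620 = 0.2490
The association is positive, so r = 0.2490.

0.2490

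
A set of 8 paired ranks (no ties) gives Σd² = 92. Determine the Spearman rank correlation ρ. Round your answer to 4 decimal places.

-0.0952

ρ = 1 − 6Σd² / [n(n²−1)] = 1 − 6×92 / (8×63)
  = 1 − 552/504 = 1 − 1.09524 ≈ -0.0952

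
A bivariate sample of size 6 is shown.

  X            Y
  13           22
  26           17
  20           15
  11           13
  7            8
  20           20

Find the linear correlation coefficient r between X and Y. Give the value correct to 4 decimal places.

0.5152

n = 6, ΣX = 97, ΣY = 95, ΣX² = 1815, ΣY² = 1631, ΣXY = 1627
nΣXY − ΣXΣY = 9762 − 9215 = 547
nΣX² − (ΣX)² = 10890 − 9409 = 1481; nΣY² − (ΣY)² = 9786 − 9025 = 761
r = 547 / √(1481 × 761) = 547 / 1061.6219 ≈ 0.5152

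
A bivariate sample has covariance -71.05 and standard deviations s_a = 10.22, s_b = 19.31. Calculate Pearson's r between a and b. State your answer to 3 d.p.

-0.360

r = Cov(a,b) / (s_a · s_b) = -71.05 / (10.22 × 19.31)
  = -71.05 / 197.3482 ≈ -0.360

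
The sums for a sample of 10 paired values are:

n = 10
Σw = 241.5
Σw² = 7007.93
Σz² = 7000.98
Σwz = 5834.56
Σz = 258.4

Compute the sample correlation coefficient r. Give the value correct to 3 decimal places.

-0.658

r = (nΣwz − ΣwΣz) / √[(nΣw² − (Σw)²)(nΣz² − (Σz)²)]
Numerator: 10×5834.56 − 241.5×258.4 = -4058
Denominator: √[(70079.3 − 58322.25)(70009.8 − 66770.56)] = √[11757.05 × 3239.24] = 6171.2160
r = -4058 / 6171.2160 ≈ -0.658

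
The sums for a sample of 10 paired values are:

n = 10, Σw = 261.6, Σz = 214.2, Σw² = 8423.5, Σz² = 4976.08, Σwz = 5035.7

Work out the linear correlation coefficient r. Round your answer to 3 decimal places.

r = (nΣwz − ΣwΣz) / √[(nΣw² − (Σw)²)(nΣz² − (Σz)²)]
Numerator: 10×5035.7 − 261.6×214.2 = -5677.72
Denominator: √[(84235 − 68434.56)(49760.8 − 45881.64)] = √[15800.44 × 3879.16] = 7828.9485
r = -5677.72 / 7828.9485 ≈ -0.725

-0.725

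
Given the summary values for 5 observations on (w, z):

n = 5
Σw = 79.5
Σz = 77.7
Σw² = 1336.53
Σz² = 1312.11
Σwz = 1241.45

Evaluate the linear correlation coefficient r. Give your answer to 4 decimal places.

r = (nΣwz − ΣwΣz) / √[(nΣw² − (Σw)²)(nΣz² − (Σz)²)]
Numerator: 5×1241.45 − 79.5×77.7 = 30.1
Denominator: √[(6682.65 − 6320.25)(6560.55 − 6037.29)] = √[362.4 × 523.26] = 435.4646
r = 30.1 / 435.4646 ≈ 0.0691

0.0691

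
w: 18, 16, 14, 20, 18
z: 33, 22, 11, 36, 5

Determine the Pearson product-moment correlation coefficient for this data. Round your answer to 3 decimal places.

0.567

n = 5, Σw = 86, Σz = 107, Σw² = 1500, Σz² = 3015, Σwz = 1910
nΣwz − ΣwΣz = 9550 − 9202 = 348
nΣw² − (Σw)² = 7500 − 7396 = 104; nΣz² − (Σz)² = 15075 − 11449 = 3626
r = 348 / √(104 × 3626) = 348 / 614.0879 ≈ 0.567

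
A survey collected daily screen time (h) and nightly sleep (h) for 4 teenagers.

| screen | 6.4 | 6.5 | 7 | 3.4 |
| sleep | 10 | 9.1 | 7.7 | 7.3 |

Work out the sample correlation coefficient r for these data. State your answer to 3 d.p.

0.527

n = 4, Σx = 23.3, Σy = 34.1, Σx² = 143.77, Σy² = 295.39, Σxy = 201.87
nΣxy − ΣxΣy = 807.48 − 794.53 = 12.95
nΣx² − (Σx)² = 575.08 − 542.89 = 32.19; nΣy² − (Σy)² = 1181.56 − 1162.81 = 18.75
r = 12.95 / √(32.19 × 18.75) = 12.95 / 24.5675 ≈ 0.527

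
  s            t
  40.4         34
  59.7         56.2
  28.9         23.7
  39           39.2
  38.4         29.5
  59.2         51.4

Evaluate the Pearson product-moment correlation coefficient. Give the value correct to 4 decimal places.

0.9659

n = 6, Σs = 265.6, Σt = 234, Σs² = 12531.66, Σt² = 9924.98, Σst = 11118.15
nΣst − ΣsΣt = 66708.9 − 62150.4 = 4558.5
nΣs² − (Σs)² = 75189.96 − 70543.36 = 4646.6; nΣt² − (Σt)² = 59549.88 − 54756 = 4793.88
r = 4558.5 / √(4646.6 × 4793.88) = 4558.5 / 4719.6655 ≈ 0.9659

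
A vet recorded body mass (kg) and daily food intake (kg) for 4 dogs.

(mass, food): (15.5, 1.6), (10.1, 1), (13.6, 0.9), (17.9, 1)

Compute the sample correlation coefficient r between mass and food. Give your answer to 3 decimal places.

0.254

n = 4, Σx = 57.1, Σy = 4.5, Σx² = 847.63, Σy² = 5.37, Σxy = 65.04
nΣxy − ΣxΣy = 260.16 − 256.95 = 3.21
nΣx² − (Σx)² = 3390.52 − 3260.41 = 130.11; nΣy² − (Σy)² = 21.48 − 20.25 = 1.23
r = 3.21 / √(130.11 × 1.23) = 3.21 / 12.6505 ≈ 0.254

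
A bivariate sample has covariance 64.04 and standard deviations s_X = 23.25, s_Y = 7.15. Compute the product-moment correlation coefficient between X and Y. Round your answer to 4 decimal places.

0.3852

r = Cov(X,Y) / (s_X · s_Y) = 64.04 / (23.25 × 7.15)
  = 64.04 / 166.2375 ≈ 0.3852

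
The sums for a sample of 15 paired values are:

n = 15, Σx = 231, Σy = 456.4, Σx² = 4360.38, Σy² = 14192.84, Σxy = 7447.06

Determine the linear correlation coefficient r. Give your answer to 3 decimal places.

0.844

r = (nΣxy − ΣxΣy) / √[(nΣx² − (Σx)²)(nΣy² − (Σy)²)]
Numerator: 15×7447.06 − 231×456.4 = 6277.5
Denominator: √[(65405.7 − 53361)(212892.6 − 208300.96)] = √[12044.7 × 4591.64] = 7436.7282
r = 6277.5 / 7436.7282 ≈ 0.844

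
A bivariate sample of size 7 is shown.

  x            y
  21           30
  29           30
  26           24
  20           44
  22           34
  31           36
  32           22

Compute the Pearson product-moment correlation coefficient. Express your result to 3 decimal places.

-0.527

n = 7, Σx = 181, Σy = 220, Σx² = 4827, Σy² = 7248, Σxy = 5572
nΣxy − ΣxΣy = 39004 − 39820 = -816
nΣx² − (Σx)² = 33789 − 32761 = 1028; nΣy² − (Σy)² = 50736 − 48400 = 2336
r = -816 / √(1028 × 2336) = -816 / 1549.6477 ≈ -0.527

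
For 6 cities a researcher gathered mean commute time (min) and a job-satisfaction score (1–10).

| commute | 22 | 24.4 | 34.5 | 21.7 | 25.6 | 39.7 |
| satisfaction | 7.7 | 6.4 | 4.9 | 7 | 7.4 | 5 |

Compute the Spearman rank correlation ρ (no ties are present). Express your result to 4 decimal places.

-0.6571

Rank commute: 2, 3, 5, 1, 4, 6
Rank satisfaction: 6, 3, 1, 4, 5, 2
d = rank(commute) − rank(satisfaction): -4, 0, 4, -3, -1, 4; Σd² = 58
ρ = 1 − 6Σd² / [n(n²−1)] = 1 − 6×58 / (6×35) = 1 − 348/210 ≈ -0.6571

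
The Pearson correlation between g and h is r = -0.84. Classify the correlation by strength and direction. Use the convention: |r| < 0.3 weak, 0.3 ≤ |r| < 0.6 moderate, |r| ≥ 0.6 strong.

r = -0.84 < 0 so the relationship is negative.
|r| = 0.84, which falls in the strong range.

strong negative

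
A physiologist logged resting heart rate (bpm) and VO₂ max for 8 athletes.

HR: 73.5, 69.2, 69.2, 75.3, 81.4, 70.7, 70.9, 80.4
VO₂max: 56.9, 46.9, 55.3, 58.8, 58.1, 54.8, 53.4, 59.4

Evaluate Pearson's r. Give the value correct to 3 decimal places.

0.723

n = 8, Σx = 590.6, Σy = 443.6, Σx² = 43765.04, Σy² = 24711.32, Σxy = 32847.55
nΣxy − ΣxΣy = 262780.4 − 261990.16 = 790.24
nΣx² − (Σx)² = 350120.32 − 348808.36 = 1311.96; nΣy² − (Σy)² = 197690.56 − 196780.96 = 909.6
r = 790.24 / √(1311.96 × 909.6) = 790.24 / 1092.4096 ≈ 0.723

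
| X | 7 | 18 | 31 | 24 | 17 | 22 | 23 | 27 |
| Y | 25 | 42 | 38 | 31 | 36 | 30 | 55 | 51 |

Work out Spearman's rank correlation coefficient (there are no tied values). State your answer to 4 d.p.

Rank X: 1, 3, 8, 6, 2, 4, 5, 7
Rank Y: 1, 6, 5, 3, 4, 2, 8, 7
d = rank(X) − rank(Y): 0, -3, 3, 3, -2, 2, -3, 0; Σd² = 44
ρ = 1 − 6Σd² / [n(n²−1)] = 1 − 6×44 / (8×63) = 1 − 264/504 ≈ 0.4762

0.4762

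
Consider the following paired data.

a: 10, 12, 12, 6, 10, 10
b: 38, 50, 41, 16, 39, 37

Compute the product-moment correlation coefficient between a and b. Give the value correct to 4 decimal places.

n = 6, Σa = 60, Σb = 221, Σa² = 624, Σb² = 8771, Σab = 2328
nΣab − ΣaΣb = 13968 − 13260 = 708
nΣa² − (Σa)² = 3744 − 3600 = 144; nΣb² − (Σb)² = 52626 − 48841 = 3785
r = 708 / √(144 × 3785) = 708 / 738.2682 ≈ 0.9590

0.9590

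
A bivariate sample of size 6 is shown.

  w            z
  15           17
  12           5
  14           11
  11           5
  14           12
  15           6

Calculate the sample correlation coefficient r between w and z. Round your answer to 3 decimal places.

0.653

n = 6, Σw = 81, Σz = 56, Σw² = 1107, Σz² = 640, Σwz = 782
nΣwz − ΣwΣz = 4692 − 4536 = 156
nΣw² − (Σw)² = 6642 − 6561 = 81; nΣz² − (Σz)² = 3840 − 3136 = 704
r = 156 / √(81 × 704) = 156 / 238.7970 ≈ 0.653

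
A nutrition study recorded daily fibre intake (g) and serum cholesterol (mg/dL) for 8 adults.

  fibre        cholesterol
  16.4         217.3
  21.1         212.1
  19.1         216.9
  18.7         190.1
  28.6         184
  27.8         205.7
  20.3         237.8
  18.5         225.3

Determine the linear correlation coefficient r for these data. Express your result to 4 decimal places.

n = 8, Σx = 170.5, Σy = 1689.2, Σx² = 3773.81, Σy² = 358866.74, Σxy = 35712.94
nΣxy − ΣxΣy = 285703.52 − 288008.6 = -2305.08
nΣx² − (Σx)² = 30190.48 − 29070.25 = 1120.23; nΣy² − (Σy)² = 2870933.92 − 2853396.64 = 17537.28
r = -2305.08 / √(1120.23 × 17537.28) = -2305.08 / 4432.3568 ≈ -0.5201

-0.5201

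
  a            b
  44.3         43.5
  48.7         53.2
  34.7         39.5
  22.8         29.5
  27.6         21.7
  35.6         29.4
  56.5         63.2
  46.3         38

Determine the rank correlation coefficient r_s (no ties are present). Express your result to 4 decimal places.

0.7857

Rank a: 5, 7, 3, 1, 2, 4, 8, 6
Rank b: 6, 7, 5, 3, 1, 2, 8, 4
d = rank(a) − rank(b): -1, 0, -2, -2, 1, 2, 0, 2; Σd² = 18
ρ = 1 − 6Σd² / [n(n²−1)] = 1 − 6×18 / (8×63) = 1 − 108/504 ≈ 0.7857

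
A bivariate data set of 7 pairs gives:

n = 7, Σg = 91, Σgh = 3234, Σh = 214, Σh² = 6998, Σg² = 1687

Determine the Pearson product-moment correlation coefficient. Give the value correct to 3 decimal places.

r = (nΣgh − ΣgΣh) / √[(nΣg² − (Σg)²)(nΣh² − (Σh)²)]
Numerator: 7×3234 − 91×214 = 3164
Denominator: √[(11809 − 8281)(48986 − 45796)] = √[3528 × 3190] = 3354.7459
r = 3164 / 3354.7459 ≈ 0.943

0.943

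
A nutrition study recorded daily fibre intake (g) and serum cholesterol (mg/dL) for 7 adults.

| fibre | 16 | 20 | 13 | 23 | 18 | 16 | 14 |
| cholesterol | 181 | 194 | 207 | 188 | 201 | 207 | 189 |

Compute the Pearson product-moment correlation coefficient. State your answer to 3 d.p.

-0.320

n = 7, Σx = 120, Σy = 1367, Σx² = 2130, Σy² = 267561, Σxy = 23367
nΣxy − ΣxΣy = 163569 − 164040 = -471
nΣx² − (Σx)² = 14910 − 14400 = 510; nΣy² − (Σy)² = 1872927 − 1868689 = 4238
r = -471 / √(510 × 4238) = -471 / 1470.1633 ≈ -0.320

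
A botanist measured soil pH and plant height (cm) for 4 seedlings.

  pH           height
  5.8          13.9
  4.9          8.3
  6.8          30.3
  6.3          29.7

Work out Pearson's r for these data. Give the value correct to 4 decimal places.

n = 4, Σx = 23.8, Σy = 82.2, Σx² = 143.58, Σy² = 2062.28, Σxy = 514.44
nΣxy − ΣxΣy = 2057.76 − 1956.36 = 101.4
nΣx² − (Σx)² = 574.32 − 566.44 = 7.88; nΣy² − (Σy)² = 8249.12 − 6756.84 = 1492.28
r = 101.4 / √(7.88 × 1492.28) = 101.4 / 108.4397 ≈ 0.9351

0.9351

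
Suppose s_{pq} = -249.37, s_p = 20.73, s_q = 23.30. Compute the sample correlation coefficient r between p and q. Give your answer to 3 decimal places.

r = Cov(p,q) / (s_p · s_q) = -249.37 / (20.73 × 23.30)
  = -249.37 / 483.0090 ≈ -0.516

-0.516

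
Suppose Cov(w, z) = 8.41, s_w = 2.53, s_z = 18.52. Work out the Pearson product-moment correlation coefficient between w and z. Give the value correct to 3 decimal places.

r = Cov(w,z) / (s_w · s_z) = 8.41 / (2.53 × 18.52)
  = 8.41 / 46.8556 ≈ 0.179

0.179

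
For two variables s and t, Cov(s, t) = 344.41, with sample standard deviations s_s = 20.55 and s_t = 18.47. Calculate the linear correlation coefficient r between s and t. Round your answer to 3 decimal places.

r = Cov(s,t) / (s_s · s_t) = 344.41 / (20.55 × 18.47)
  = 344.41 / 379.5585 ≈ 0.907

0.907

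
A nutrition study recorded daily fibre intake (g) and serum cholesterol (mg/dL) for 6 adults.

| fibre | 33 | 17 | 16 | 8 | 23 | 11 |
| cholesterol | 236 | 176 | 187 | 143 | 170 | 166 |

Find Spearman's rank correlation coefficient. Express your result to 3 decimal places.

0.771

Rank fibre: 6, 4, 3, 1, 5, 2
Rank cholesterol: 6, 4, 5, 1, 3, 2
d = rank(fibre) − rank(cholesterol): 0, 0, -2, 0, 2, 0; Σd² = 8
ρ = 1 − 6Σd² / [n(n²−1)] = 1 − 6×8 / (6×35) = 1 − 48/210 ≈ 0.771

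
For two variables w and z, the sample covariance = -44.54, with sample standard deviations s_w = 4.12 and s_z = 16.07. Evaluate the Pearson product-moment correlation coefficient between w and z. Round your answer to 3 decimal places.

r = Cov(w,z) / (s_w · s_z) = -44.54 / (4.12 × 16.07)
  = -44.54 / 66.2084 ≈ -0.673

-0.673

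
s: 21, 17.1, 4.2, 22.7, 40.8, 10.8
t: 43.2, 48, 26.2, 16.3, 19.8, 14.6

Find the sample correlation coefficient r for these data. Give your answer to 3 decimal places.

n = 6, Σs = 116.6, Σt = 168.1, Σs² = 3047.62, Σt² = 5727.57, Σst = 3173.57
nΣst − ΣsΣt = 19041.42 − 19600.46 = -559.04
nΣs² − (Σs)² = 18285.72 − 13595.56 = 4690.16; nΣt² − (Σt)² = 34365.42 − 28257.61 = 6107.81
r = -559.04 / √(4690.16 × 6107.81) = -559.04 / 5352.2524 ≈ -0.104

-0.104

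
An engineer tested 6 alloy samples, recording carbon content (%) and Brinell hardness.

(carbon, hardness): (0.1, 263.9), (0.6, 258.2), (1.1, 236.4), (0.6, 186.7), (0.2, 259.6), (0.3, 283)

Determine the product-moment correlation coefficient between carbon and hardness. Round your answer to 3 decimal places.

-0.472

n = 6, Σx = 2.9, Σy = 1487.8, Σx² = 2.07, Σy² = 374533.46, Σxy = 690.19
nΣxy − ΣxΣy = 4141.14 − 4314.62 = -173.48
nΣx² − (Σx)² = 12.42 − 8.41 = 4.01; nΣy² − (Σy)² = 2247200.76 − 2213548.84 = 33651.92
r = -173.48 / √(4.01 × 33651.92) = -173.48 / 367.3475 ≈ -0.472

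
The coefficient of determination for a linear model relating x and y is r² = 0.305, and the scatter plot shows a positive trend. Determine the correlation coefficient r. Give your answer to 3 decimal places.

0.552

|r| = √0.305 = 0.552
The association is positive, so r = 0.552.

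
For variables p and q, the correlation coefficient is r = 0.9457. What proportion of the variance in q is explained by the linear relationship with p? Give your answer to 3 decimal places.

r² = (0.9457)² = 0.894

0.894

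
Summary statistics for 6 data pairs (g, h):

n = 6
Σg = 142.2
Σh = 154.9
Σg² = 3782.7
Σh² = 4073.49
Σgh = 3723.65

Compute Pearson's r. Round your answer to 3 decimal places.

0.300

r = (nΣgh − ΣgΣh) / √[(nΣg² − (Σg)²)(nΣh² − (Σh)²)]
Numerator: 6×3723.65 − 142.2×154.9 = 315.12
Denominator: √[(22696.2 − 20220.84)(24440.94 − 23994.01)] = √[2475.36 × 446.93] = 1051.8140
r = 315.12 / 1051.8140 ≈ 0.300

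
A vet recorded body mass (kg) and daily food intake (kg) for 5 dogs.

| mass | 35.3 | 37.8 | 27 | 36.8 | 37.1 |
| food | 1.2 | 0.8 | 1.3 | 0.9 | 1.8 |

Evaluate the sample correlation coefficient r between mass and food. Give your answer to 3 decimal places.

n = 5, Σx = 174, Σy = 6, Σx² = 6134.58, Σy² = 7.82, Σxy = 207.6
nΣxy − ΣxΣy = 1038 − 1044 = -6
nΣx² − (Σx)² = 30672.9 − 30276 = 396.9; nΣy² − (Σy)² = 39.1 − 36 = 3.1
r = -6 / √(396.9 × 3.1) = -6 / 35.0769 ≈ -0.171

-0.171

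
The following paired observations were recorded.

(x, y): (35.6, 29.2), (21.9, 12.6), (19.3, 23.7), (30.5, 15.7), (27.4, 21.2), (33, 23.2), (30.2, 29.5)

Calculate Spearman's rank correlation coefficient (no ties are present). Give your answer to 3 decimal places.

0.286

Rank x: 7, 2, 1, 5, 3, 6, 4
Rank y: 6, 1, 5, 2, 3, 4, 7
d = rank(x) − rank(y): 1, 1, -4, 3, 0, 2, -3; Σd² = 40
ρ = 1 − 6Σd² / [n(n²−1)] = 1 − 6×40 / (7×48) = 1 − 240/336 ≈ 0.286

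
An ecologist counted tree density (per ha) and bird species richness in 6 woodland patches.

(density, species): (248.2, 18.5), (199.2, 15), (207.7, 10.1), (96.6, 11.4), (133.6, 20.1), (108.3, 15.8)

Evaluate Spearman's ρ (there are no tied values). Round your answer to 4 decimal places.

Rank density: 6, 4, 5, 1, 3, 2
Rank species: 5, 3, 1, 2, 6, 4
d = rank(density) − rank(species): 1, 1, 4, -1, -3, -2; Σd² = 32
ρ = 1 − 6Σd² / [n(n²−1)] = 1 − 6×32 / (6×35) = 1 − 192/210 ≈ 0.0857

0.0857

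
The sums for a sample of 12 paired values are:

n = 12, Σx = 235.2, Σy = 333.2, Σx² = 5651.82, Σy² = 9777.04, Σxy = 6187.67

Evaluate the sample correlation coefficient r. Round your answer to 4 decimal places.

-0.4638

r = (nΣxy − ΣxΣy) / √[(nΣx² − (Σx)²)(nΣy² − (Σy)²)]
Numerator: 12×6187.67 − 235.2×333.2 = -4116.6
Denominator: √[(67821.84 − 55319.04)(117324.48 − 111022.24)] = √[12502.8 × 6302.24] = 8876.6912
r = -4116.6 / 8876.6912 ≈ -0.4638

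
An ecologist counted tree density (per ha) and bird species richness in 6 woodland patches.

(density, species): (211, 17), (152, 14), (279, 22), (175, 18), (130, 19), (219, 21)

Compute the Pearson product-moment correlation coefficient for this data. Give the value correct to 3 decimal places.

0.649

n = 6, Σx = 1166, Σy = 111, Σx² = 240952, Σy² = 2095, Σxy = 22072
nΣxy − ΣxΣy = 132432 − 129426 = 3006
nΣx² − (Σx)² = 1445712 − 1359556 = 86156; nΣy² − (Σy)² = 12570 − 12321 = 249
r = 3006 / √(86156 × 249) = 3006 / 4631.7215 ≈ 0.649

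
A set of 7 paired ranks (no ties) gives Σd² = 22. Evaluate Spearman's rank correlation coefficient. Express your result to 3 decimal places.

ρ = 1 − 6Σd² / [n(n²−1)] = 1 − 6×22 / (7×48)
  = 1 − 132/336 = 1 − 0.3929 ≈ 0.607

0.607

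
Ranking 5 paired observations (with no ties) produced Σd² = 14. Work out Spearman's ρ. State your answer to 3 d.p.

0.300

ρ = 1 − 6Σd² / [n(n²−1)] = 1 − 6×14 / (5×24)
  = 1 − 84/120 = 1 − 0.7000 ≈ 0.300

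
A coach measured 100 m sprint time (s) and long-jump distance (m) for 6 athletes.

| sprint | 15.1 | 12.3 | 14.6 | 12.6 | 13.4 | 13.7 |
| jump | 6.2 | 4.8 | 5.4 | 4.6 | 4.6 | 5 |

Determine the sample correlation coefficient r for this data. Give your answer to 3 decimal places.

0.869

n = 6, Σx = 81.7, Σy = 30.6, Σx² = 1118.47, Σy² = 157.96, Σxy = 419.6
nΣxy − ΣxΣy = 2517.6 − 2500.02 = 17.58
nΣx² − (Σx)² = 6710.82 − 6674.89 = 35.93; nΣy² − (Σy)² = 947.76 − 936.36 = 11.4
r = 17.58 / √(35.93 × 11.4) = 17.58 / 20.2386 ≈ 0.869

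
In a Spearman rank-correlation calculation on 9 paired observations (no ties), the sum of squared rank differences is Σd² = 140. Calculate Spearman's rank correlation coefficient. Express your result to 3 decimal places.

ρ = 1 − 6Σd² / [n(n²−1)] = 1 − 6×140 / (9×80)
  = 1 − 840/720 = 1 − 1.1667 ≈ -0.167

-0.167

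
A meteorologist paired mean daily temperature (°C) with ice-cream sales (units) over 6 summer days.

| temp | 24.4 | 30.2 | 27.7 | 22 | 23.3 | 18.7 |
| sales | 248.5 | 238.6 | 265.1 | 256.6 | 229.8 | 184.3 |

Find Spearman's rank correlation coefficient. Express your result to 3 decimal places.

0.429

Rank temp: 4, 6, 5, 2, 3, 1
Rank sales: 4, 3, 6, 5, 2, 1
d = rank(temp) − rank(sales): 0, 3, -1, -3, 1, 0; Σd² = 20
ρ = 1 − 6Σd² / [n(n²−1)] = 1 − 6×20 / (6×35) = 1 − 120/210 ≈ 0.429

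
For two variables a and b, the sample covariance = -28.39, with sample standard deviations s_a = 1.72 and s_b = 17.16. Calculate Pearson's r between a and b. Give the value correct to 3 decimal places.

-0.962

r = Cov(a,b) / (s_a · s_b) = -28.39 / (1.72 × 17.16)
  = -28.39 / 29.5152 ≈ -0.962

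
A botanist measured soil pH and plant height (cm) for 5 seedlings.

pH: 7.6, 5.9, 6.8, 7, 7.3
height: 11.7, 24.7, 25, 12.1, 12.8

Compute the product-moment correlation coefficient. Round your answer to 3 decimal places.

n = 5, Σx = 34.6, Σy = 86.3, Σx² = 241.1, Σy² = 1682.23, Σxy = 582.79
nΣxy − ΣxΣy = 2913.95 − 2985.98 = -72.03
nΣx² − (Σx)² = 1205.5 − 1197.16 = 8.34; nΣy² − (Σy)² = 8411.15 − 7447.69 = 963.46
r = -72.03 / √(8.34 × 963.46) = -72.03 / 89.6396 ≈ -0.804

-0.804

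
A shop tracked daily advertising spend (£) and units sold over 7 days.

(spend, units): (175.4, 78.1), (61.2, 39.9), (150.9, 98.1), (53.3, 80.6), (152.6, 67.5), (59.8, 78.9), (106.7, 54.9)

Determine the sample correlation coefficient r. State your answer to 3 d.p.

n = 7, Σx = 759.9, Σy = 498, Σx² = 98369.99, Σy² = 37607.06, Σxy = 56116.44
nΣxy − ΣxΣy = 392815.08 − 378430.2 = 14384.88
nΣx² − (Σx)² = 688589.93 − 577448.01 = 111141.92; nΣy² − (Σy)² = 263249.42 − 248004 = 15245.42
r = 14384.88 / √(111141.92 × 15245.42) = 14384.88 / 41163.1540 ≈ 0.349

0.349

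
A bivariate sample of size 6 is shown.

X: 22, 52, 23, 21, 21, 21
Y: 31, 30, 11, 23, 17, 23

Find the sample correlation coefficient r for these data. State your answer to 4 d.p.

n = 6, ΣX = 160, ΣY = 135, ΣX² = 5040, ΣY² = 3329, ΣXY = 3818
nΣXY − ΣXΣY = 22908 − 21600 = 1308
nΣX² − (ΣX)² = 30240 − 25600 = 4640; nΣY² − (ΣY)² = 19974 − 18225 = 1749
r = 1308 / √(4640 × 1749) = 1308 / 2848.7471 ≈ 0.4591

0.4591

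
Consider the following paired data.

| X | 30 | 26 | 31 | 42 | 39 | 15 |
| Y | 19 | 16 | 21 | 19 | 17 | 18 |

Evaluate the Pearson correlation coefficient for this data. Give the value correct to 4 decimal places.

n = 6, ΣX = 183, ΣY = 110, ΣX² = 6047, ΣY² = 2032, ΣXY = 3368
nΣXY − ΣXΣY = 20208 − 20130 = 78
nΣX² − (ΣX)² = 36282 − 33489 = 2793; nΣY² − (ΣY)² = 12192 − 12100 = 92
r = 78 / √(2793 × 92) = 78 / 506.9083 ≈ 0.1539

0.1539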